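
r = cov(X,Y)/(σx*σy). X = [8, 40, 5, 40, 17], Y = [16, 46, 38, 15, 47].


Mean X = 22.0000, Mean Y = 32.4000
SD X = 15.218410, SD Y = 14.150618
Cov = -1.400000
r = -1.400000/(15.218410*14.150618) = -0.0065

r = -0.0065


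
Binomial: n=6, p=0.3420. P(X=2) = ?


C(6,2) = 15
p^2 = 0.116964
(1-p)^4 = 0.187458
P = 15 * 0.116964 * 0.187458 = 0.3289

P(X=2) = 0.3289


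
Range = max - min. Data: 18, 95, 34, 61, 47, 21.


Max = 95, Min = 18
Range = 95 - 18 = 77

Range = 77


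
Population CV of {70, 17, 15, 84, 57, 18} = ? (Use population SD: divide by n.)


Mean = 43.5000
SD = 27.9568
CV = (27.9568/43.5000)*100 = 64.2685%

CV = 64.2685%


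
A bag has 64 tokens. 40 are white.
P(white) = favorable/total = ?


P = 40/64 = 0.6250

P = 0.6250


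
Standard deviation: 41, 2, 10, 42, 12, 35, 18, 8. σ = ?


Mean = 21.0000
Variance = 222.2500
SD = sqrt(222.2500) = 14.9081

SD = 14.9081


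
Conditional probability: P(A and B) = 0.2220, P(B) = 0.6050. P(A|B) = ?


P(A|B) = 0.2220/0.6050 = 0.3669

P(A|B) = 0.3669


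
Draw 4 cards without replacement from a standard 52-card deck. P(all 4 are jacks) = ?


P(all jacks) = (4/52) × (3/51) × (2/50) × (1/49)
= 3.6938e-06

P = 3.6938e-06


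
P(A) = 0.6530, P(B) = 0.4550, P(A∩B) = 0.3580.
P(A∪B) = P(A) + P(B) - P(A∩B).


P(A∪B) = 0.6530 + 0.4550 - 0.3580
= 1.1080 - 0.3580
= 0.7500

P(A∪B) = 0.7500


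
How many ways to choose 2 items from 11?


C(11,2) = 11!/(2! × 9!)
= 39916800/(2 × 362880)
= 55

C(11,2) = 55


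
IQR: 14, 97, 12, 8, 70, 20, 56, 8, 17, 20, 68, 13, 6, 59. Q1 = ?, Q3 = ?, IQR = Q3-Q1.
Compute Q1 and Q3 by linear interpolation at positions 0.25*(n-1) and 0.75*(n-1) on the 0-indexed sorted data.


Sorted: 6, 8, 8, 12, 13, 14, 17, 20, 20, 56, 59, 68, 70, 97
Q1 (25th %ile) = 12.2500
Q3 (75th %ile) = 58.2500
IQR = 58.2500 - 12.2500 = 46.0000

IQR = 46.0000


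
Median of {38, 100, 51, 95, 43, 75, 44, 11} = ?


Sorted: 11, 38, 43, 44, 51, 75, 95, 100
n = 8 (even)
Middle values: 44 and 51
Median = (44+51)/2 = 47.5000

Median = 47.5000


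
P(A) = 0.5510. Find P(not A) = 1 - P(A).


P(not A) = 1 - 0.5510 = 0.4490

P(not A) = 0.4490


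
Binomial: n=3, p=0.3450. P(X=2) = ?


C(3,2) = 3
p^2 = 0.119025
(1-p)^1 = 0.655000
P = 3 * 0.119025 * 0.655000 = 0.2339

P(X=2) = 0.2339


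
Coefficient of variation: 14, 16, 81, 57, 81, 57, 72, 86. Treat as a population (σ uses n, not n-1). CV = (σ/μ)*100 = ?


Mean = 58.0000
SD = 26.7862
CV = (26.7862/58.0000)*100 = 46.1831%

CV = 46.1831%


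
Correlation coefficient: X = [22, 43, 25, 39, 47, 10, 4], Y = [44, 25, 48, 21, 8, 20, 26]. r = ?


Mean X = 27.1429, Mean Y = 27.4286
SD X = 15.338361, SD Y = 12.981934
Cov = -67.061224
r = -67.061224/(15.338361*12.981934) = -0.3368

r = -0.3368


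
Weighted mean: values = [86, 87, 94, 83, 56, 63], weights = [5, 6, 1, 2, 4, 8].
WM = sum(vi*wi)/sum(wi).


Numerator = 86*5 + 87*6 + 94*1 + 83*2 + 56*4 + 63*8 = 1940
Denominator = 5 + 6 + 1 + 2 + 4 + 8 = 26
WM = 1940/26 = 74.6154

WM = 74.6154


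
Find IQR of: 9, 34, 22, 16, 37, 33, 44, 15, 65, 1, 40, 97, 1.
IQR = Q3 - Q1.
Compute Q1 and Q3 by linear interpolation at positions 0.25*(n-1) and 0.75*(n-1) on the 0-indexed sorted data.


Sorted: 1, 1, 9, 15, 16, 22, 33, 34, 37, 40, 44, 65, 97
Q1 (25th %ile) = 15.0000
Q3 (75th %ile) = 40.0000
IQR = 40.0000 - 15.0000 = 25.0000

IQR = 25.0000


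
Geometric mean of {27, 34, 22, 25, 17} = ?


Product = 27 × 34 × 22 × 25 × 17 = 8583300
GM = 8583300^(1/5) = 24.3630

GM = 24.3630


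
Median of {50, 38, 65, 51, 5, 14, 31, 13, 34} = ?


Sorted: 5, 13, 14, 31, 34, 38, 50, 51, 65
n = 9 (odd)
Middle value = 34

Median = 34


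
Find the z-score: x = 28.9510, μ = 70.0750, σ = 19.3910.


z = (28.9510 - 70.0750)/19.3910
= -41.1240/19.3910
= -2.1208

z = -2.1208


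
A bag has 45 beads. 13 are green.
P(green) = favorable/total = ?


P = 13/45 = 0.2889

P = 0.2889


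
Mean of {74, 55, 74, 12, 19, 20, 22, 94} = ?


Sum = 74 + 55 + 74 + 12 + 19 + 20 + 22 + 94 = 370
n = 8
Mean = 370/8 = 46.2500

Mean = 46.2500


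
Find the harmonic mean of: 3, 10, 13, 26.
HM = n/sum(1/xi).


Sum of reciprocals = 1/3 + 1/10 + 1/13 + 1/26 = 0.548718
HM = 4/0.548718 = 7.2897

HM = 7.2897


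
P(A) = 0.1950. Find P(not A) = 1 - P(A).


P(not A) = 1 - 0.1950 = 0.8050

P(not A) = 0.8050


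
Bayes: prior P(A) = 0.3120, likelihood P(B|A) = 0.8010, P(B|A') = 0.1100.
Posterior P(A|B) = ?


P(B) = P(B|A)*P(A) + P(B|A')*P(A')
= 0.8010*0.3120 + 0.1100*0.6880
= 0.249912 + 0.075680 = 0.325592
P(A|B) = 0.249912/0.325592 = 0.7676

P(A|B) = 0.7676


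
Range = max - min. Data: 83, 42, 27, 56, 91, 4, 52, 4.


Max = 91, Min = 4
Range = 91 - 4 = 87

Range = 87


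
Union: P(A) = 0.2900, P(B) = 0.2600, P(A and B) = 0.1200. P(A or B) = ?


P(A∪B) = 0.2900 + 0.2600 - 0.1200
= 0.5500 - 0.1200
= 0.4300

P(A∪B) = 0.4300


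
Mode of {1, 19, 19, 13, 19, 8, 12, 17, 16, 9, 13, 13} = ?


Frequencies: 1:1, 8:1, 9:1, 12:1, 13:3, 16:1, 17:1, 19:3
Max frequency = 3
Mode = 13, 19

Mode = 13, 19


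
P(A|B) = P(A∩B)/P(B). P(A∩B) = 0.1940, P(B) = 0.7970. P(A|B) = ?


P(A|B) = 0.1940/0.7970 = 0.2434

P(A|B) = 0.2434


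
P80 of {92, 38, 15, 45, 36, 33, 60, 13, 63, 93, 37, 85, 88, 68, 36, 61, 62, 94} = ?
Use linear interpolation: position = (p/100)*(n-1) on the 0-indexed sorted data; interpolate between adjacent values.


Sorted: 13, 15, 33, 36, 36, 37, 38, 45, 60, 61, 62, 63, 68, 85, 88, 92, 93, 94
n = 18
Index = 80/100 * 17 = 13.6000
Lower = data[13] = 85, Upper = data[14] = 88
P80 = 85 + 0.6000*(3) = 86.8000

P80 = 86.8000


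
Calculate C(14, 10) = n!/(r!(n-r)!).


C(14,10) = 14!/(10! × 4!)
= 87178291200/(3628800 × 24)
= 1001

C(14,10) = 1001


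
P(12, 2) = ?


P(12,2) = 12!/10!
= 479001600/3628800
= 132

P(12,2) = 132


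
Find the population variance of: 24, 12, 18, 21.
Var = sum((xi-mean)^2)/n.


Mean = 18.7500
Squared deviations: 27.5625, 45.5625, 0.5625, 5.0625
Sum = 78.7500
Variance = 78.7500/4 = 19.6875

Variance = 19.6875


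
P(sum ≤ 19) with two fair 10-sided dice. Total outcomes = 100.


Total outcomes = 10×10 = 100
Favorable (sum ≤ 19): 99
P = 99/100 = 0.9900

P = 0.9900


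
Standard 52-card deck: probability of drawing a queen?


4 queens in 52 cards
P = 4/52 = 0.0769

P = 0.0769


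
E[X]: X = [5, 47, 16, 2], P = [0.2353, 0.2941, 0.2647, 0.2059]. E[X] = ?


E[X] = 5*0.2353 + 47*0.2941 + 16*0.2647 + 2*0.2059
= 1.1765 + 13.8227 + 4.2352 + 0.4118
= 19.6462

E[X] = 19.6462


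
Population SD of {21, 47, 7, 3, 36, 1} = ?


Mean = 19.1667
Variance = 300.1389
SD = sqrt(300.1389) = 17.3245

SD = 17.3245


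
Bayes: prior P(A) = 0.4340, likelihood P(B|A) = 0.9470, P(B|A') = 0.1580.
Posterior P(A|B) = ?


P(B) = P(B|A)*P(A) + P(B|A')*P(A')
= 0.9470*0.4340 + 0.1580*0.5660
= 0.410998 + 0.089428 = 0.500426
P(A|B) = 0.410998/0.500426 = 0.8213

P(A|B) = 0.8213


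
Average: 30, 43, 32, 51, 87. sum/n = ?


Sum = 30 + 43 + 32 + 51 + 87 = 243
n = 5
Mean = 243/5 = 48.6000

Mean = 48.6000


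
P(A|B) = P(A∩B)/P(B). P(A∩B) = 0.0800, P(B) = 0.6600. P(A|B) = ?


P(A|B) = 0.0800/0.6600 = 0.1212

P(A|B) = 0.1212


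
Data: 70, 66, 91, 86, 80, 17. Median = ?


Sorted: 17, 66, 70, 80, 86, 91
n = 6 (even)
Middle values: 70 and 80
Median = (70+80)/2 = 75.0000

Median = 75.0000


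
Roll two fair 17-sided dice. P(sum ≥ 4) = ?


Total outcomes = 17×17 = 289
Favorable (sum ≥ 4): 286
P = 286/289 = 0.9896

P = 0.9896


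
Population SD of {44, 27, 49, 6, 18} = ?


Mean = 28.8000
Variance = 255.7600
SD = sqrt(255.7600) = 15.9925

SD = 15.9925


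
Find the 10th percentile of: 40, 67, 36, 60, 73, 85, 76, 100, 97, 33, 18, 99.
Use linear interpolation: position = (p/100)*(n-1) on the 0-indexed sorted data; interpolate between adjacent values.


Sorted: 18, 33, 36, 40, 60, 67, 73, 76, 85, 97, 99, 100
n = 12
Index = 10/100 * 11 = 1.1000
Lower = data[1] = 33, Upper = data[2] = 36
P10 = 33 + 0.1000*(3) = 33.3000

P10 = 33.3000


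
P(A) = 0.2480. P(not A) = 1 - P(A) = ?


P(not A) = 1 - 0.2480 = 0.7520

P(not A) = 0.7520


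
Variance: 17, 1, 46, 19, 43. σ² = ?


Mean = 25.2000
Squared deviations: 67.2400, 585.6400, 432.6400, 38.4400, 316.8400
Sum = 1440.8000
Variance = 1440.8000/5 = 288.1600

Variance = 288.1600


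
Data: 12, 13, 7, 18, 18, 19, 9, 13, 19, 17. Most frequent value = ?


Frequencies: 7:1, 9:1, 12:1, 13:2, 17:1, 18:2, 19:2
Max frequency = 2
Mode = 13, 18, 19

Mode = 13, 18, 19


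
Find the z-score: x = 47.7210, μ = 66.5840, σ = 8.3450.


z = (47.7210 - 66.5840)/8.3450
= -18.8630/8.3450
= -2.2604

z = -2.2604


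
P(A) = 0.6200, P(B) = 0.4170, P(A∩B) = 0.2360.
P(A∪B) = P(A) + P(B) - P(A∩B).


P(A∪B) = 0.6200 + 0.4170 - 0.2360
= 1.0370 - 0.2360
= 0.8010

P(A∪B) = 0.8010


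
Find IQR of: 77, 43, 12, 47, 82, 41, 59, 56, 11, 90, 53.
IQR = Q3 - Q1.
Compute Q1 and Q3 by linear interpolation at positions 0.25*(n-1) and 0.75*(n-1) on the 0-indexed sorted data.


Sorted: 11, 12, 41, 43, 47, 53, 56, 59, 77, 82, 90
Q1 (25th %ile) = 42.0000
Q3 (75th %ile) = 68.0000
IQR = 68.0000 - 42.0000 = 26.0000

IQR = 26.0000


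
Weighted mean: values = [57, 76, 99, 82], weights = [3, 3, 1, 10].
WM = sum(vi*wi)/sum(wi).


Numerator = 57*3 + 76*3 + 99*1 + 82*10 = 1318
Denominator = 3 + 3 + 1 + 10 = 17
WM = 1318/17 = 77.5294

WM = 77.5294


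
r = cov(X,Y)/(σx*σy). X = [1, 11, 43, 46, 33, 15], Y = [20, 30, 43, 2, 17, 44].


Mean X = 24.8333, Mean Y = 26.0000
SD X = 16.836633, SD Y = 14.843629
Cov = -60.333333
r = -60.333333/(16.836633*14.843629) = -0.2414

r = -0.2414


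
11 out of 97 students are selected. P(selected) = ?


P = 11/97 = 0.1134

P = 0.1134


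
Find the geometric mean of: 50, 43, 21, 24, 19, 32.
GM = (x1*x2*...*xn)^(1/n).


Product = 50 × 43 × 21 × 24 × 19 × 32 = 658828800
GM = 658828800^(1/6) = 29.4982

GM = 29.4982


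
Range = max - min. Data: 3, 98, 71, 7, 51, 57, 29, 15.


Max = 98, Min = 3
Range = 98 - 3 = 95

Range = 95


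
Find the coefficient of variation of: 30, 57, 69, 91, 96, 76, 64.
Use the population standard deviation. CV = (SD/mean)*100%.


Mean = 69.0000
SD = 20.5357
CV = (20.5357/69.0000)*100 = 29.7619%

CV = 29.7619%


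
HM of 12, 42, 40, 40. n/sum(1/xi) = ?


Sum of reciprocals = 1/12 + 1/42 + 1/40 + 1/40 = 0.157143
HM = 4/0.157143 = 25.4545

HM = 25.4545


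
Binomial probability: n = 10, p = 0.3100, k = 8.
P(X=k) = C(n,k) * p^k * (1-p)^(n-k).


C(10,8) = 45
p^8 = 8.528910e-05
(1-p)^2 = 0.476100
P = 45 * 8.528910e-05 * 0.476100 = 0.0018

P(X=8) = 0.0018


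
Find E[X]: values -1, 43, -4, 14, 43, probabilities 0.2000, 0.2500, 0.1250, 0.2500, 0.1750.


E[X] = -1*0.2000 + 43*0.2500 - 4*0.1250 + 14*0.2500 + 43*0.1750
= -0.2000 + 10.7500 - 0.5000 + 3.5000 + 7.5250
= 21.0750

E[X] = 21.0750


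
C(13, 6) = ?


C(13,6) = 13!/(6! × 7!)
= 6227020800/(720 × 5040)
= 1716

C(13,6) = 1716


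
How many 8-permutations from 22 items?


P(22,8) = 22!/14!
= 1124000727777607680000/87178291200
= 12893126400

P(22,8) = 12893126400


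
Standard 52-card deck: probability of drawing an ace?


4 aces in 52 cards
P = 4/52 = 0.0769

P = 0.0769


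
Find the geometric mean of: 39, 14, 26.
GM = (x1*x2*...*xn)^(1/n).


Product = 39 × 14 × 26 = 14196
GM = 14196^(1/3) = 24.2134

GM = 24.2134


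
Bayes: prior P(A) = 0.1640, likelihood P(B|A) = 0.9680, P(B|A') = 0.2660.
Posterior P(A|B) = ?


P(B) = P(B|A)*P(A) + P(B|A')*P(A')
= 0.9680*0.1640 + 0.2660*0.8360
= 0.158752 + 0.222376 = 0.381128
P(A|B) = 0.158752/0.381128 = 0.4165

P(A|B) = 0.4165


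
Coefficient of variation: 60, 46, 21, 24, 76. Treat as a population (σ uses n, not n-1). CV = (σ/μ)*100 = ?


Mean = 45.4000
SD = 20.9914
CV = (20.9914/45.4000)*100 = 46.2366%

CV = 46.2366%


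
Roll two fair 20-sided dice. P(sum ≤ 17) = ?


Total outcomes = 20×20 = 400
Favorable (sum ≤ 17): 136
P = 136/400 = 0.3400

P = 0.3400


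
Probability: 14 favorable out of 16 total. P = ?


P = 14/16 = 0.8750

P = 0.8750


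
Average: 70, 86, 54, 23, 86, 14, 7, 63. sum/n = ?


Sum = 70 + 86 + 54 + 23 + 86 + 14 + 7 + 63 = 403
n = 8
Mean = 403/8 = 50.3750

Mean = 50.3750


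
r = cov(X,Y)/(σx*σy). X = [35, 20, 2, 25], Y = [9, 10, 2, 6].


Mean X = 20.5000, Mean Y = 6.7500
SD X = 11.968709, SD Y = 3.112475
Cov = 28.875000
r = 28.875000/(11.968709*3.112475) = 0.7751

r = 0.7751


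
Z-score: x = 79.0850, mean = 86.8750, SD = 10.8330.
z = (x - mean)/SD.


z = (79.0850 - 86.8750)/10.8330
= -7.7900/10.8330
= -0.7191

z = -0.7191


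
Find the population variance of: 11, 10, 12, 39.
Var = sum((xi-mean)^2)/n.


Mean = 18.0000
Squared deviations: 49.0000, 64.0000, 36.0000, 441.0000
Sum = 590.0000
Variance = 590.0000/4 = 147.5000

Variance = 147.5000


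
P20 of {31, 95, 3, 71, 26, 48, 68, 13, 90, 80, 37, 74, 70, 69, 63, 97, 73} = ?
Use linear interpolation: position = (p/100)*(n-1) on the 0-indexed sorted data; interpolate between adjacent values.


Sorted: 3, 13, 26, 31, 37, 48, 63, 68, 69, 70, 71, 73, 74, 80, 90, 95, 97
n = 17
Index = 20/100 * 16 = 3.2000
Lower = data[3] = 31, Upper = data[4] = 37
P20 = 31 + 0.2000*(6) = 32.2000

P20 = 32.2000


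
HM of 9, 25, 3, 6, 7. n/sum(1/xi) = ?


Sum of reciprocals = 1/9 + 1/25 + 1/3 + 1/6 + 1/7 = 0.793968
HM = 5/0.793968 = 6.2975

HM = 6.2975


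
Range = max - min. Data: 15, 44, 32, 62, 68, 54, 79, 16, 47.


Max = 79, Min = 15
Range = 79 - 15 = 64

Range = 64


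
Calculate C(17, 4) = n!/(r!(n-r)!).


C(17,4) = 17!/(4! × 13!)
= 355687428096000/(24 × 6227020800)
= 2380

C(17,4) = 2380


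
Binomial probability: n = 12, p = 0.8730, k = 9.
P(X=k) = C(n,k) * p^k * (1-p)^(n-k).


C(12,9) = 220
p^9 = 0.294529
(1-p)^3 = 0.002048
P = 220 * 0.294529 * 0.002048 = 0.1327

P(X=9) = 0.1327


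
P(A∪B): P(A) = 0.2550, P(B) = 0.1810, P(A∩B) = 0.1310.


P(A∪B) = 0.2550 + 0.1810 - 0.1310
= 0.4360 - 0.1310
= 0.3050

P(A∪B) = 0.3050


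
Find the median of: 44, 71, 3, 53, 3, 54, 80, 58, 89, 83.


Sorted: 3, 3, 44, 53, 54, 58, 71, 80, 83, 89
n = 10 (even)
Middle values: 54 and 58
Median = (54+58)/2 = 56.0000

Median = 56.0000


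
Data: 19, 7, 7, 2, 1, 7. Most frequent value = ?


Frequencies: 1:1, 2:1, 7:3, 19:1
Max frequency = 3
Mode = 7

Mode = 7


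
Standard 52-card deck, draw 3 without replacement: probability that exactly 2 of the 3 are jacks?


Hypergeometric: P(X=2) = C(4,2)·C(48,1) / C(52,3)
= 6 × 48 / 22100
= 288/22100 = 0.0130

P = 0.0130


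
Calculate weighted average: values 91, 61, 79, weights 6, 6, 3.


Numerator = 91*6 + 61*6 + 79*3 = 1149
Denominator = 6 + 6 + 3 = 15
WM = 1149/15 = 76.6000

WM = 76.6000


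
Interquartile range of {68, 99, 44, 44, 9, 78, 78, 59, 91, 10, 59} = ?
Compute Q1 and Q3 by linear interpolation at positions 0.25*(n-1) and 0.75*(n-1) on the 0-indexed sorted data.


Sorted: 9, 10, 44, 44, 59, 59, 68, 78, 78, 91, 99
Q1 (25th %ile) = 44.0000
Q3 (75th %ile) = 78.0000
IQR = 78.0000 - 44.0000 = 34.0000

IQR = 34.0000


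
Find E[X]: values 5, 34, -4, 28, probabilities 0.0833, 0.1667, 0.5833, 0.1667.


E[X] = 5*0.0833 + 34*0.1667 - 4*0.5833 + 28*0.1667
= 0.4165 + 5.6678 - 2.3332 + 4.6676
= 8.4187

E[X] = 8.4187


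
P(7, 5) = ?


P(7,5) = 7!/2!
= 5040/2
= 2520

P(7,5) = 2520


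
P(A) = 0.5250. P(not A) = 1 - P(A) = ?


P(not A) = 1 - 0.5250 = 0.4750

P(not A) = 0.4750


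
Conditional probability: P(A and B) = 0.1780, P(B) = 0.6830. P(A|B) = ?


P(A|B) = 0.1780/0.6830 = 0.2606

P(A|B) = 0.2606


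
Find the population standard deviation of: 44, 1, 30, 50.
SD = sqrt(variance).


Mean = 31.2500
Variance = 357.6875
SD = sqrt(357.6875) = 18.9126

SD = 18.9126


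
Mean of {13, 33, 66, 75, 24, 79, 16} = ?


Sum = 13 + 33 + 66 + 75 + 24 + 79 + 16 = 306
n = 7
Mean = 306/7 = 43.7143

Mean = 43.7143


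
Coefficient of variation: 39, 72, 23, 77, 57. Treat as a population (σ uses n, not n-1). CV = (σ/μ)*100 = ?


Mean = 53.6000
SD = 20.2346
CV = (20.2346/53.6000)*100 = 37.7512%

CV = 37.7512%


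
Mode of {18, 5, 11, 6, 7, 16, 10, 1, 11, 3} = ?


Frequencies: 1:1, 3:1, 5:1, 6:1, 7:1, 10:1, 11:2, 16:1, 18:1
Max frequency = 2
Mode = 11

Mode = 11


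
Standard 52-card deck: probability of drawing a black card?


26 black cards in 52 cards
P = 26/52 = 0.5000

P = 0.5000


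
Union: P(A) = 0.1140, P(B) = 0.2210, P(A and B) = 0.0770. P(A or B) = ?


P(A∪B) = 0.1140 + 0.2210 - 0.0770
= 0.3350 - 0.0770
= 0.2580

P(A∪B) = 0.2580


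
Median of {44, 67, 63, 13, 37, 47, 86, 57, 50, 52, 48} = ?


Sorted: 13, 37, 44, 47, 48, 50, 52, 57, 63, 67, 86
n = 11 (odd)
Middle value = 50

Median = 50


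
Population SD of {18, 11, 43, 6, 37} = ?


Mean = 23.0000
Variance = 210.8000
SD = sqrt(210.8000) = 14.5190

SD = 14.5190


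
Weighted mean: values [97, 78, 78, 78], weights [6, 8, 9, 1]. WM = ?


Numerator = 97*6 + 78*8 + 78*9 + 78*1 = 1986
Denominator = 6 + 8 + 9 + 1 = 24
WM = 1986/24 = 82.7500

WM = 82.7500


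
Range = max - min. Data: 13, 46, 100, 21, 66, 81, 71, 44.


Max = 100, Min = 13
Range = 100 - 13 = 87

Range = 87


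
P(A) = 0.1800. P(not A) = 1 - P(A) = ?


P(not A) = 1 - 0.1800 = 0.8200

P(not A) = 0.8200


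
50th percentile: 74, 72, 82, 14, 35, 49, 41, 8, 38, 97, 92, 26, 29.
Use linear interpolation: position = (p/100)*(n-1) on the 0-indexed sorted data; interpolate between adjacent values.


Sorted: 8, 14, 26, 29, 35, 38, 41, 49, 72, 74, 82, 92, 97
n = 13
Index = 50/100 * 12 = 6.0000
Lower = data[6] = 41, Upper = data[7] = 49
P50 = 41 + 0*(8) = 41.0000

P50 = 41.0000


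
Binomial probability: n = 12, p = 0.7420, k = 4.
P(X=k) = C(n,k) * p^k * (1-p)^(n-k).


C(12,4) = 495
p^4 = 0.303121
(1-p)^8 = 1.963169e-05
P = 495 * 0.303121 * 1.963169e-05 = 0.0029

P(X=4) = 0.0029


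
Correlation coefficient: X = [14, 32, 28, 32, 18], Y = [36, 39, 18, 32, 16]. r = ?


Mean X = 24.8000, Mean Y = 28.2000
SD X = 7.440430, SD Y = 9.431861
Cov = 14.240000
r = 14.240000/(7.440430*9.431861) = 0.2029

r = 0.2029


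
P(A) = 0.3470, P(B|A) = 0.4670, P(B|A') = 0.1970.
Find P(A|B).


P(B) = P(B|A)*P(A) + P(B|A')*P(A')
= 0.4670*0.3470 + 0.1970*0.6530
= 0.162049 + 0.128641 = 0.290690
P(A|B) = 0.162049/0.290690 = 0.5575

P(A|B) = 0.5575


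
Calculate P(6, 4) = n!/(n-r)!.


P(6,4) = 6!/2!
= 720/2
= 360

P(6,4) = 360


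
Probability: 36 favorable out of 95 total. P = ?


P = 36/95 = 0.3789

P = 0.3789


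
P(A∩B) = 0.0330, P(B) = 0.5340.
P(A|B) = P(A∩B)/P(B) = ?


P(A|B) = 0.0330/0.5340 = 0.0618

P(A|B) = 0.0618


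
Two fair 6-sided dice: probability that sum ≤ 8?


Total outcomes = 6×6 = 36
Favorable (sum ≤ 8): 26
P = 26/36 = 0.7222

P = 0.7222


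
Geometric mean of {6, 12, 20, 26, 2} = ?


Product = 6 × 12 × 20 × 26 × 2 = 74880
GM = 74880^(1/5) = 9.4379

GM = 9.4379


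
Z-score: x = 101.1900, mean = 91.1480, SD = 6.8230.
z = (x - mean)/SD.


z = (101.1900 - 91.1480)/6.8230
= 10.0420/6.8230
= 1.4718

z = 1.4718


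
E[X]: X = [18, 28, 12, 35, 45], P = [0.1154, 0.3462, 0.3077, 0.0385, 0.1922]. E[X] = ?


E[X] = 18*0.1154 + 28*0.3462 + 12*0.3077 + 35*0.0385 + 45*0.1922
= 2.0772 + 9.6936 + 3.6924 + 1.3475 + 8.6490
= 25.4597

E[X] = 25.4597


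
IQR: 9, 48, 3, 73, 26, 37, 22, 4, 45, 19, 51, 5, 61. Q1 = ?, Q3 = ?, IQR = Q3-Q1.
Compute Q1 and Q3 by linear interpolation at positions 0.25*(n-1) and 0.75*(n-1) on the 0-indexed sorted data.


Sorted: 3, 4, 5, 9, 19, 22, 26, 37, 45, 48, 51, 61, 73
Q1 (25th %ile) = 9.0000
Q3 (75th %ile) = 48.0000
IQR = 48.0000 - 9.0000 = 39.0000

IQR = 39.0000


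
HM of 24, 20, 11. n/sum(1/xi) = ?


Sum of reciprocals = 1/24 + 1/20 + 1/11 = 0.182576
HM = 3/0.182576 = 16.4315

HM = 16.4315


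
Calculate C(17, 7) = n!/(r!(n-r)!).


C(17,7) = 17!/(7! × 10!)
= 355687428096000/(5040 × 3628800)
= 19448

C(17,7) = 19448


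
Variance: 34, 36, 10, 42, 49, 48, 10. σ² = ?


Mean = 32.7143
Squared deviations: 1.6531, 10.7959, 515.9388, 86.2245, 265.2245, 233.6531, 515.9388
Sum = 1629.4286
Variance = 1629.4286/7 = 232.7755

Variance = 232.7755


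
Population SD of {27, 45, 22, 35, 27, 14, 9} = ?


Mean = 25.5714
Variance = 127.3878
SD = sqrt(127.3878) = 11.2866

SD = 11.2866


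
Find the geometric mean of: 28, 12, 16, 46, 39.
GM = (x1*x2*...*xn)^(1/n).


Product = 28 × 12 × 16 × 46 × 39 = 9644544
GM = 9644544^(1/5) = 24.9377

GM = 24.9377


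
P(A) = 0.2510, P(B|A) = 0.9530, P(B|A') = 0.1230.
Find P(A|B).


P(B) = P(B|A)*P(A) + P(B|A')*P(A')
= 0.9530*0.2510 + 0.1230*0.7490
= 0.239203 + 0.092127 = 0.331330
P(A|B) = 0.239203/0.331330 = 0.7219

P(A|B) = 0.7219


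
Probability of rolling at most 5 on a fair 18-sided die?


Favorable outcomes (roll ≤ 5): 5
Total outcomes = 18
P = 5/18 = 0.2778

P = 0.2778


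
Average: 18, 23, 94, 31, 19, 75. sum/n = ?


Sum = 18 + 23 + 94 + 31 + 19 + 75 = 260
n = 6
Mean = 260/6 = 43.3333

Mean = 43.3333


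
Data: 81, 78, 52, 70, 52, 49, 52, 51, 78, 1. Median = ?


Sorted: 1, 49, 51, 52, 52, 52, 70, 78, 78, 81
n = 10 (even)
Middle values: 52 and 52
Median = (52+52)/2 = 52.0000

Median = 52.0000


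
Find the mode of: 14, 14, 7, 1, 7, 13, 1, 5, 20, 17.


Frequencies: 1:2, 5:1, 7:2, 13:1, 14:2, 17:1, 20:1
Max frequency = 2
Mode = 1, 7, 14

Mode = 1, 7, 14


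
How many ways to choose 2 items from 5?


C(5,2) = 5!/(2! × 3!)
= 120/(2 × 6)
= 10

C(5,2) = 10


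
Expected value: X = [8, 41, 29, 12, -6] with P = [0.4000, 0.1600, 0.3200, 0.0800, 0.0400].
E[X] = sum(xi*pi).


E[X] = 8*0.4000 + 41*0.1600 + 29*0.3200 + 12*0.0800 - 6*0.0400
= 3.2000 + 6.5600 + 9.2800 + 0.9600 - 0.2400
= 19.7600

E[X] = 19.7600


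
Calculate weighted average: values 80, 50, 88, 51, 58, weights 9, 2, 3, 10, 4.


Numerator = 80*9 + 50*2 + 88*3 + 51*10 + 58*4 = 1826
Denominator = 9 + 2 + 3 + 10 + 4 = 28
WM = 1826/28 = 65.2143

WM = 65.2143


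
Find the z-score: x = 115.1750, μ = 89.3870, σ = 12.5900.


z = (115.1750 - 89.3870)/12.5900
= 25.7880/12.5900
= 2.0483

z = 2.0483


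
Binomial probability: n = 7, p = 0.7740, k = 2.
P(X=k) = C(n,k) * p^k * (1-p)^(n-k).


C(7,2) = 21
p^2 = 0.599076
(1-p)^5 = 0.000590
P = 21 * 0.599076 * 0.000590 = 0.0074

P(X=2) = 0.0074


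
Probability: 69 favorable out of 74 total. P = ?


P = 69/74 = 0.9324

P = 0.9324


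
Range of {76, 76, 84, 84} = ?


Max = 84, Min = 76
Range = 84 - 76 = 8

Range = 8


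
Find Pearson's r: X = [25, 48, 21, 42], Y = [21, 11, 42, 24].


Mean X = 34.0000, Mean Y = 24.5000
SD X = 11.291590, SD Y = 11.191515
Cov = -97.250000
r = -97.250000/(11.291590*11.191515) = -0.7696

r = -0.7696


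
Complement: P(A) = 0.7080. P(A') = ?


P(not A) = 1 - 0.7080 = 0.2920

P(not A) = 0.2920


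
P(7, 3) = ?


P(7,3) = 7!/4!
= 5040/24
= 210

P(7,3) = 210


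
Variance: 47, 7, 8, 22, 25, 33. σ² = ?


Mean = 23.6667
Squared deviations: 544.4444, 277.7778, 245.4444, 2.7778, 1.7778, 87.1111
Sum = 1159.3333
Variance = 1159.3333/6 = 193.2222

Variance = 193.2222


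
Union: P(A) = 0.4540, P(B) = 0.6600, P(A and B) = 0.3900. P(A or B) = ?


P(A∪B) = 0.4540 + 0.6600 - 0.3900
= 1.1140 - 0.3900
= 0.7240

P(A∪B) = 0.7240


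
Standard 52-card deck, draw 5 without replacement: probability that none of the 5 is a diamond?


P(no diamonds) = (39/52) × (38/51) × (37/50) × (36/49) × (35/48)
= 0.2215

P = 0.2215


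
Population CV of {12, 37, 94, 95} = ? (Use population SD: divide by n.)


Mean = 59.5000
SD = 36.1006
CV = (36.1006/59.5000)*100 = 60.6732%

CV = 60.6732%


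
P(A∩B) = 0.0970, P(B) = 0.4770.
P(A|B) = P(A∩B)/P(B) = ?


P(A|B) = 0.0970/0.4770 = 0.2034

P(A|B) = 0.2034


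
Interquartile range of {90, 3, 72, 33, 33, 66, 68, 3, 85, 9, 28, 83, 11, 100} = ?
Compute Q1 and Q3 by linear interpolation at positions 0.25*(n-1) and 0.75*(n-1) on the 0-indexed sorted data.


Sorted: 3, 3, 9, 11, 28, 33, 33, 66, 68, 72, 83, 85, 90, 100
Q1 (25th %ile) = 15.2500
Q3 (75th %ile) = 80.2500
IQR = 80.2500 - 15.2500 = 65.0000

IQR = 65.0000


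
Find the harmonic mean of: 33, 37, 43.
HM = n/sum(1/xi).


Sum of reciprocals = 1/33 + 1/37 + 1/43 = 0.080586
HM = 3/0.080586 = 37.2274

HM = 37.2274


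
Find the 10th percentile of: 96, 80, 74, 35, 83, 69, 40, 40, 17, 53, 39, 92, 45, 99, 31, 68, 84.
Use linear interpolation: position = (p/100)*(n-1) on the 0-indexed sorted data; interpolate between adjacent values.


Sorted: 17, 31, 35, 39, 40, 40, 45, 53, 68, 69, 74, 80, 83, 84, 92, 96, 99
n = 17
Index = 10/100 * 16 = 1.6000
Lower = data[1] = 31, Upper = data[2] = 35
P10 = 31 + 0.6000*(4) = 33.4000

P10 = 33.4000


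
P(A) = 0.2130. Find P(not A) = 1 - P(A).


P(not A) = 1 - 0.2130 = 0.7870

P(not A) = 0.7870


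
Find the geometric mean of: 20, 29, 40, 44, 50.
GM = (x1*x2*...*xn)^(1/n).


Product = 20 × 29 × 40 × 44 × 50 = 51040000
GM = 51040000^(1/5) = 34.8002

GM = 34.8002


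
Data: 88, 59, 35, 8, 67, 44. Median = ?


Sorted: 8, 35, 44, 59, 67, 88
n = 6 (even)
Middle values: 44 and 59
Median = (44+59)/2 = 51.5000

Median = 51.5000


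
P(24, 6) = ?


P(24,6) = 24!/18!
= 620448401733239439360000/6402373705728000
= 96909120

P(24,6) = 96909120


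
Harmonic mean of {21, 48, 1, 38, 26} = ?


Sum of reciprocals = 1/21 + 1/48 + 1/1 + 1/38 + 1/26 = 1.133230
HM = 5/1.133230 = 4.4122

HM = 4.4122


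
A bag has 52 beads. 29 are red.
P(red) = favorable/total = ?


P = 29/52 = 0.5577

P = 0.5577


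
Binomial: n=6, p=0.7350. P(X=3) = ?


C(6,3) = 20
p^3 = 0.397065
(1-p)^3 = 0.018610
P = 20 * 0.397065 * 0.018610 = 0.1478

P(X=3) = 0.1478


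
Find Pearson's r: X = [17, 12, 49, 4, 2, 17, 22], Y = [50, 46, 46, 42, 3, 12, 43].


Mean X = 17.5714, Mean Y = 34.5714
SD X = 14.470237, SD Y = 17.450805
Cov = 103.959184
r = 103.959184/(14.470237*17.450805) = 0.4117

r = 0.4117


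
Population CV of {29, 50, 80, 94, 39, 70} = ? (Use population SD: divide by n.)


Mean = 60.3333
SD = 22.9395
CV = (22.9395/60.3333)*100 = 38.0213%

CV = 38.0213%


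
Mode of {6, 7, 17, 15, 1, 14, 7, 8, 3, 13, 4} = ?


Frequencies: 1:1, 3:1, 4:1, 6:1, 7:2, 8:1, 13:1, 14:1, 15:1, 17:1
Max frequency = 2
Mode = 7

Mode = 7


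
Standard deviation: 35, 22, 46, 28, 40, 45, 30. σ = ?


Mean = 35.1429
Variance = 69.8367
SD = sqrt(69.8367) = 8.3568

SD = 8.3568


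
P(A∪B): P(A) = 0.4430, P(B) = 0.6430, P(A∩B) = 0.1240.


P(A∪B) = 0.4430 + 0.6430 - 0.1240
= 1.0860 - 0.1240
= 0.9620

P(A∪B) = 0.9620


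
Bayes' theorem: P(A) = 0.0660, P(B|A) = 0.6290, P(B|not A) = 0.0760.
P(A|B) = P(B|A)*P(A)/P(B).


P(B) = P(B|A)*P(A) + P(B|A')*P(A')
= 0.6290*0.0660 + 0.0760*0.9340
= 0.041514 + 0.070984 = 0.112498
P(A|B) = 0.041514/0.112498 = 0.3690

P(A|B) = 0.3690


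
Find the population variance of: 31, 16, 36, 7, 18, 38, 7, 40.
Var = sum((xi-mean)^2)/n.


Mean = 24.1250
Squared deviations: 47.2656, 66.0156, 141.0156, 293.2656, 37.5156, 192.5156, 293.2656, 252.0156
Sum = 1322.8750
Variance = 1322.8750/8 = 165.3594

Variance = 165.3594


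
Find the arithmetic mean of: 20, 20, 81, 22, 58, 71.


Sum = 20 + 20 + 81 + 22 + 58 + 71 = 272
n = 6
Mean = 272/6 = 45.3333

Mean = 45.3333


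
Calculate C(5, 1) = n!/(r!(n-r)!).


C(5,1) = 5!/(1! × 4!)
= 120/(1 × 24)
= 5

C(5,1) = 5


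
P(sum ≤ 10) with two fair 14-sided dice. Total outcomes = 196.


Total outcomes = 14×14 = 196
Favorable (sum ≤ 10): 45
P = 45/196 = 0.2296

P = 0.2296


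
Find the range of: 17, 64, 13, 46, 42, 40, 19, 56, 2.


Max = 64, Min = 2
Range = 64 - 2 = 62

Range = 62


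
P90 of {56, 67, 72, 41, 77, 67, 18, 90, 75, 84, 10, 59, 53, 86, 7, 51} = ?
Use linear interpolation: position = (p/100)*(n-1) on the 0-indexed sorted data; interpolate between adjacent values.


Sorted: 7, 10, 18, 41, 51, 53, 56, 59, 67, 67, 72, 75, 77, 84, 86, 90
n = 16
Index = 90/100 * 15 = 13.5000
Lower = data[13] = 84, Upper = data[14] = 86
P90 = 84 + 0.5000*(2) = 85.0000

P90 = 85.0000


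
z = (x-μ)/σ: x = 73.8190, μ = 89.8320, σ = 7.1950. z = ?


z = (73.8190 - 89.8320)/7.1950
= -16.0130/7.1950
= -2.2256

z = -2.2256


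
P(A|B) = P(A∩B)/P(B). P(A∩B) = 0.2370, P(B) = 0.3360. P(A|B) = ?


P(A|B) = 0.2370/0.3360 = 0.7054

P(A|B) = 0.7054


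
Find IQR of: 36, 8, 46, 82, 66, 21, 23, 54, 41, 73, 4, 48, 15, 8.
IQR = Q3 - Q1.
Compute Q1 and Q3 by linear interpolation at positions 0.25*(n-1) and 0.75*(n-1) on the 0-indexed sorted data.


Sorted: 4, 8, 8, 15, 21, 23, 36, 41, 46, 48, 54, 66, 73, 82
Q1 (25th %ile) = 16.5000
Q3 (75th %ile) = 52.5000
IQR = 52.5000 - 16.5000 = 36.0000

IQR = 36.0000


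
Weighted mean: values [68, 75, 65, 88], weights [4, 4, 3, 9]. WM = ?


Numerator = 68*4 + 75*4 + 65*3 + 88*9 = 1559
Denominator = 4 + 4 + 3 + 9 = 20
WM = 1559/20 = 77.9500

WM = 77.9500


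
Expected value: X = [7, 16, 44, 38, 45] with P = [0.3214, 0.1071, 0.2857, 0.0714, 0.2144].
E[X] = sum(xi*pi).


E[X] = 7*0.3214 + 16*0.1071 + 44*0.2857 + 38*0.0714 + 45*0.2144
= 2.2498 + 1.7136 + 12.5708 + 2.7132 + 9.6480
= 28.8954

E[X] = 28.8954


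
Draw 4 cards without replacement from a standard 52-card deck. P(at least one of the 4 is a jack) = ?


P(at least one) = 1 - P(none)
P(none) = (48/52) × (47/51) × (46/50) × (45/49) = 0.718737
P(at least one) = 1 - 0.718737 = 0.2813

P = 0.2813


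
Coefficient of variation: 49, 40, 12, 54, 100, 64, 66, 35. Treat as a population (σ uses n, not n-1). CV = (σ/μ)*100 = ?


Mean = 52.5000
SD = 24.2074
CV = (24.2074/52.5000)*100 = 46.1094%

CV = 46.1094%


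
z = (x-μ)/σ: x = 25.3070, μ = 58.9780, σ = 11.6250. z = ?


z = (25.3070 - 58.9780)/11.6250
= -33.6710/11.6250
= -2.8964

z = -2.8964


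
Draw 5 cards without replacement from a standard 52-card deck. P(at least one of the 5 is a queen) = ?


P(at least one) = 1 - P(none)
P(none) = (48/52) × (47/51) × (46/50) × (45/49) × (44/48) = 0.658842
P(at least one) = 1 - 0.658842 = 0.3412

P = 0.3412


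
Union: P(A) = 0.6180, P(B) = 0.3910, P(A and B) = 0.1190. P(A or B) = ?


P(A∪B) = 0.6180 + 0.3910 - 0.1190
= 1.0090 - 0.1190
= 0.8900

P(A∪B) = 0.8900


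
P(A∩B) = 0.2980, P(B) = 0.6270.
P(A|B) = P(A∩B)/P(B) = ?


P(A|B) = 0.2980/0.6270 = 0.4753

P(A|B) = 0.4753


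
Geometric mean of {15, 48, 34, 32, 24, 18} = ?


Product = 15 × 48 × 34 × 32 × 24 × 18 = 338411520
GM = 338411520^(1/6) = 26.3982

GM = 26.3982


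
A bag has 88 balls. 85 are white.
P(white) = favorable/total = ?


P = 85/88 = 0.9659

P = 0.9659


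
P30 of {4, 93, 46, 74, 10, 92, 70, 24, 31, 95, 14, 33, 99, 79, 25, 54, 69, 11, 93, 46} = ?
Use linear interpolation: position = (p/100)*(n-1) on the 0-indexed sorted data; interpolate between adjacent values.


Sorted: 4, 10, 11, 14, 24, 25, 31, 33, 46, 46, 54, 69, 70, 74, 79, 92, 93, 93, 95, 99
n = 20
Index = 30/100 * 19 = 5.7000
Lower = data[5] = 25, Upper = data[6] = 31
P30 = 25 + 0.7000*(6) = 29.2000

P30 = 29.2000


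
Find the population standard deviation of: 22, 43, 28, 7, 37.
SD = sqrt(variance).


Mean = 27.4000
Variance = 156.2400
SD = sqrt(156.2400) = 12.4996

SD = 12.4996


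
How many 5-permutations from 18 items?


P(18,5) = 18!/13!
= 6402373705728000/6227020800
= 1028160

P(18,5) = 1028160


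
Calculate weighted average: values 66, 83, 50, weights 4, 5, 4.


Numerator = 66*4 + 83*5 + 50*4 = 879
Denominator = 4 + 5 + 4 = 13
WM = 879/13 = 67.6154

WM = 67.6154


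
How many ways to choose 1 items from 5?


C(5,1) = 5!/(1! × 4!)
= 120/(1 × 24)
= 5

C(5,1) = 5


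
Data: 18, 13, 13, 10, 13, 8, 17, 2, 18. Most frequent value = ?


Frequencies: 2:1, 8:1, 10:1, 13:3, 17:1, 18:2
Max frequency = 3
Mode = 13

Mode = 13


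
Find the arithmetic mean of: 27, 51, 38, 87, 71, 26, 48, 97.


Sum = 27 + 51 + 38 + 87 + 71 + 26 + 48 + 97 = 445
n = 8
Mean = 445/8 = 55.6250

Mean = 55.6250


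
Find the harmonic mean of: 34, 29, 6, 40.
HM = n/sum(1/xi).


Sum of reciprocals = 1/34 + 1/29 + 1/6 + 1/40 = 0.255561
HM = 4/0.255561 = 15.6518

HM = 15.6518


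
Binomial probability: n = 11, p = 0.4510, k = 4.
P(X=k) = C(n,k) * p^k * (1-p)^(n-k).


C(11,4) = 330
p^4 = 0.041372
(1-p)^7 = 0.015032
P = 330 * 0.041372 * 0.015032 = 0.2052

P(X=4) = 0.2052


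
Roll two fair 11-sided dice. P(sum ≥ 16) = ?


Total outcomes = 11×11 = 121
Favorable (sum ≥ 16): 28
P = 28/121 = 0.2314

P = 0.2314


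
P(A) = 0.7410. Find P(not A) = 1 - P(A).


P(not A) = 1 - 0.7410 = 0.2590

P(not A) = 0.2590


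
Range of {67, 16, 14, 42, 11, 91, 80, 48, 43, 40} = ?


Max = 91, Min = 11
Range = 91 - 11 = 80

Range = 80


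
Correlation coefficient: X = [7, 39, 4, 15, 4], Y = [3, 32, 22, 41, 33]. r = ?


Mean X = 13.8000, Mean Y = 26.2000
SD X = 13.227245, SD Y = 13.075167
Cov = 59.240000
r = 59.240000/(13.227245*13.075167) = 0.3425

r = 0.3425


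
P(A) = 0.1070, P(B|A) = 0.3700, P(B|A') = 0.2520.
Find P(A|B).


P(B) = P(B|A)*P(A) + P(B|A')*P(A')
= 0.3700*0.1070 + 0.2520*0.8930
= 0.039590 + 0.225036 = 0.264626
P(A|B) = 0.039590/0.264626 = 0.1496

P(A|B) = 0.1496


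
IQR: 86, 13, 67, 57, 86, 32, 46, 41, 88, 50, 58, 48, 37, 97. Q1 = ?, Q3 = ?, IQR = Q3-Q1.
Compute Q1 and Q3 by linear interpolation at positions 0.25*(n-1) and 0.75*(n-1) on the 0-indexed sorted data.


Sorted: 13, 32, 37, 41, 46, 48, 50, 57, 58, 67, 86, 86, 88, 97
Q1 (25th %ile) = 42.2500
Q3 (75th %ile) = 81.2500
IQR = 81.2500 - 42.2500 = 39.0000

IQR = 39.0000


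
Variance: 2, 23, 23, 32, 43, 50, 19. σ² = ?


Mean = 27.4286
Squared deviations: 646.6122, 19.6122, 19.6122, 20.8980, 242.4694, 509.4694, 71.0408
Sum = 1529.7143
Variance = 1529.7143/7 = 218.5306

Variance = 218.5306


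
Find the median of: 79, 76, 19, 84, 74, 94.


Sorted: 19, 74, 76, 79, 84, 94
n = 6 (even)
Middle values: 76 and 79
Median = (76+79)/2 = 77.5000

Median = 77.5000


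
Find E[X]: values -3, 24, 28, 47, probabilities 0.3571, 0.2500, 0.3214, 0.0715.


E[X] = -3*0.3571 + 24*0.2500 + 28*0.3214 + 47*0.0715
= -1.0713 + 6.0000 + 8.9992 + 3.3605
= 17.2884

E[X] = 17.2884


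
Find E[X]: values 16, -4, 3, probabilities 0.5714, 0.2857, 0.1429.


E[X] = 16*0.5714 - 4*0.2857 + 3*0.1429
= 9.1424 - 1.1428 + 0.4287
= 8.4283

E[X] = 8.4283


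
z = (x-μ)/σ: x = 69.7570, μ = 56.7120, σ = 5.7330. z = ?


z = (69.7570 - 56.7120)/5.7330
= 13.0450/5.7330
= 2.2754

z = 2.2754


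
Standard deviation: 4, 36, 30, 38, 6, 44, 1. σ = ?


Mean = 22.7143
Variance = 288.2041
SD = sqrt(288.2041) = 16.9766

SD = 16.9766


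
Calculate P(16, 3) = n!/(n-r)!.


P(16,3) = 16!/13!
= 20922789888000/6227020800
= 3360

P(16,3) = 3360


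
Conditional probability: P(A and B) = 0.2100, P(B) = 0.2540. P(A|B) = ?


P(A|B) = 0.2100/0.2540 = 0.8268

P(A|B) = 0.8268


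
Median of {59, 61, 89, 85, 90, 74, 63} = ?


Sorted: 59, 61, 63, 74, 85, 89, 90
n = 7 (odd)
Middle value = 74

Median = 74


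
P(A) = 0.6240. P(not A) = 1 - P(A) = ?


P(not A) = 1 - 0.6240 = 0.3760

P(not A) = 0.3760


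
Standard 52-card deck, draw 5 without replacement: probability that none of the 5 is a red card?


P(no red cards) = (26/52) × (25/51) × (24/50) × (23/49) × (22/48)
= 0.0253

P = 0.0253


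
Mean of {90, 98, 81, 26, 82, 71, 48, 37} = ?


Sum = 90 + 98 + 81 + 26 + 82 + 71 + 48 + 37 = 533
n = 8
Mean = 533/8 = 66.6250

Mean = 66.6250


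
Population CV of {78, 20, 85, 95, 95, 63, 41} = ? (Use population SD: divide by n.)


Mean = 68.1429
SD = 26.4706
CV = (26.4706/68.1429)*100 = 38.8458%

CV = 38.8458%


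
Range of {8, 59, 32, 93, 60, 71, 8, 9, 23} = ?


Max = 93, Min = 8
Range = 93 - 8 = 85

Range = 85


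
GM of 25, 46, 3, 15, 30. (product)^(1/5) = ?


Product = 25 × 46 × 3 × 15 × 30 = 1552500
GM = 1552500^(1/5) = 17.3064

GM = 17.3064


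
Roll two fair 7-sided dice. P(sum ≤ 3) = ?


Total outcomes = 7×7 = 49
Favorable (sum ≤ 3): 3
P = 3/49 = 0.0612

P = 0.0612


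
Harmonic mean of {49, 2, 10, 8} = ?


Sum of reciprocals = 1/49 + 1/2 + 1/10 + 1/8 = 0.745408
HM = 4/0.745408 = 5.3662

HM = 5.3662


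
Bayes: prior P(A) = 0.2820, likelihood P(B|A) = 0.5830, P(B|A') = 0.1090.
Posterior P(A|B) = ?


P(B) = P(B|A)*P(A) + P(B|A')*P(A')
= 0.5830*0.2820 + 0.1090*0.7180
= 0.164406 + 0.078262 = 0.242668
P(A|B) = 0.164406/0.242668 = 0.6775

P(A|B) = 0.6775


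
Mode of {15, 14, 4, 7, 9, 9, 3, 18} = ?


Frequencies: 3:1, 4:1, 7:1, 9:2, 14:1, 15:1, 18:1
Max frequency = 2
Mode = 9

Mode = 9


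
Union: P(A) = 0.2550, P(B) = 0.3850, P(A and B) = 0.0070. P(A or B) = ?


P(A∪B) = 0.2550 + 0.3850 - 0.0070
= 0.6400 - 0.0070
= 0.6330

P(A∪B) = 0.6330


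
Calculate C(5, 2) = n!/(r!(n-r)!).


C(5,2) = 5!/(2! × 3!)
= 120/(2 × 6)
= 10

C(5,2) = 10


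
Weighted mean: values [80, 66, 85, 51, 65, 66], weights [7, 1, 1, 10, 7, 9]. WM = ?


Numerator = 80*7 + 66*1 + 85*1 + 51*10 + 65*7 + 66*9 = 2270
Denominator = 7 + 1 + 1 + 10 + 7 + 9 = 35
WM = 2270/35 = 64.8571

WM = 64.8571


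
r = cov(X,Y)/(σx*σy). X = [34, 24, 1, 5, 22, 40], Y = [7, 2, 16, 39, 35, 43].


Mean X = 21.0000, Mean Y = 23.6667
SD X = 14.118546, SD Y = 16.038149
Cov = 0.833333
r = 0.833333/(14.118546*16.038149) = 0.0037

r = 0.0037


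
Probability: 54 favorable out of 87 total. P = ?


P = 54/87 = 0.6207

P = 0.6207


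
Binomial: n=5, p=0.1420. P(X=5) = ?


C(5,5) = 1
p^5 = 5.773534e-05
(1-p)^0 = 1.000000
P = 1 * 5.773534e-05 * 1.000000 = 5.7735e-05

P(X=5) = 5.7735e-05


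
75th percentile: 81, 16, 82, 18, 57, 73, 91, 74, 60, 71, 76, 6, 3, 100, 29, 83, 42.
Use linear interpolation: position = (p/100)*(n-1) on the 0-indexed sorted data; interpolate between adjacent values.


Sorted: 3, 6, 16, 18, 29, 42, 57, 60, 71, 73, 74, 76, 81, 82, 83, 91, 100
n = 17
Index = 75/100 * 16 = 12.0000
Lower = data[12] = 81, Upper = data[13] = 82
P75 = 81 + 0*(1) = 81.0000

P75 = 81.0000


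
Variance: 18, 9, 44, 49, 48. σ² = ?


Mean = 33.6000
Squared deviations: 243.3600, 605.1600, 108.1600, 237.1600, 207.3600
Sum = 1401.2000
Variance = 1401.2000/5 = 280.2400

Variance = 280.2400


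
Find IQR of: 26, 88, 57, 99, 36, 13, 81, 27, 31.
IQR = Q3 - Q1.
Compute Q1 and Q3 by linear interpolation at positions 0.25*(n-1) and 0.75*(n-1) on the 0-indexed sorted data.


Sorted: 13, 26, 27, 31, 36, 57, 81, 88, 99
Q1 (25th %ile) = 27.0000
Q3 (75th %ile) = 81.0000
IQR = 81.0000 - 27.0000 = 54.0000

IQR = 54.0000


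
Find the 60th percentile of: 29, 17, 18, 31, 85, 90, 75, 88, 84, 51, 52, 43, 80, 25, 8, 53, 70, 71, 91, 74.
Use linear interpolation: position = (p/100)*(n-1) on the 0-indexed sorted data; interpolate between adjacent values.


Sorted: 8, 17, 18, 25, 29, 31, 43, 51, 52, 53, 70, 71, 74, 75, 80, 84, 85, 88, 90, 91
n = 20
Index = 60/100 * 19 = 11.4000
Lower = data[11] = 71, Upper = data[12] = 74
P60 = 71 + 0.4000*(3) = 72.2000

P60 = 72.2000


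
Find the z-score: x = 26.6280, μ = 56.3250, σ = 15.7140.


z = (26.6280 - 56.3250)/15.7140
= -29.6970/15.7140
= -1.8898

z = -1.8898


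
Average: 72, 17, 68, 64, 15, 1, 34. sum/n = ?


Sum = 72 + 17 + 68 + 64 + 15 + 1 + 34 = 271
n = 7
Mean = 271/7 = 38.7143

Mean = 38.7143


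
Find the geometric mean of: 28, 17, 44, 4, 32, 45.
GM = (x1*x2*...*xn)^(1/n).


Product = 28 × 17 × 44 × 4 × 32 × 45 = 120637440
GM = 120637440^(1/6) = 22.2287

GM = 22.2287
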